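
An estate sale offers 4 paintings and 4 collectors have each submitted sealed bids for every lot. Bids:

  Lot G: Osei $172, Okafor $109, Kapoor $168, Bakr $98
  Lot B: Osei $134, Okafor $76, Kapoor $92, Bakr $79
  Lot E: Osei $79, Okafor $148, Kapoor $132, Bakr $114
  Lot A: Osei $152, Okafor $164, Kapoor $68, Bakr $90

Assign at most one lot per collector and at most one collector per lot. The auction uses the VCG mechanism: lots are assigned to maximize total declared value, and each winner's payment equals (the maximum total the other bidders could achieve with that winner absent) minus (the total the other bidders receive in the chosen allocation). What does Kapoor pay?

Kapoor pays $38.

Efficient allocation: Osei→Lot B ($134), Okafor→Lot A ($164), Kapoor→Lot G ($168), Bakr→Lot E ($114); total welfare W = $580.
Kapoor receives Lot G at value $168, so the others get W − 168 = $412.
Without Kapoor: best allocation of the remaining 3 bidders over all 4 lots is Osei→Lot G ($172), Okafor→Lot A ($164), Bakr→Lot E ($114), total $450.
VCG payment = (others' best without Kapoor) − (others' welfare with Kapoor) = 450 − 412 = $38.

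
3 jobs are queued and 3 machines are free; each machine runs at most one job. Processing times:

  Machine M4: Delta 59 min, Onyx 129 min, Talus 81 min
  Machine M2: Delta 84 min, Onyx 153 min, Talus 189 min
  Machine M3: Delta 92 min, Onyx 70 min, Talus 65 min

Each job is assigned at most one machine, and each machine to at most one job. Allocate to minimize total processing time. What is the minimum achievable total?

Min total: 235 min

Optimal: Delta→Machine M2 (84 min), Onyx→Machine M3 (70 min), Talus→Machine M4 (81 min) — total 84+70+81 = 235 min.
Min-entry greedy (repeatedly take the single cheapest remaining cell) gives 277 min, worse by 42.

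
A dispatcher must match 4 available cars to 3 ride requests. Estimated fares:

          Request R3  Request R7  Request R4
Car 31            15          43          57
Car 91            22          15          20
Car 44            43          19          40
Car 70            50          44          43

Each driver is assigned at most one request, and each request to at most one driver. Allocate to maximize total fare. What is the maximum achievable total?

Max total: $144

Treat this as an assignment problem: match each driver to one request.
Optimal: Car 44→Request R3 ($43), Car 70→Request R7 ($44), Car 31→Request R4 ($57) — total 43+44+57 = $144.
Column-greedy (each request in turn goes to its best remaining driver) gives $133, worse by 11.
Swapping Car 31↔Car 70 (Car 31→Request R7 $43, Car 70→Request R4 $43) loses 15.
No other one-to-one assignment exceeds $144.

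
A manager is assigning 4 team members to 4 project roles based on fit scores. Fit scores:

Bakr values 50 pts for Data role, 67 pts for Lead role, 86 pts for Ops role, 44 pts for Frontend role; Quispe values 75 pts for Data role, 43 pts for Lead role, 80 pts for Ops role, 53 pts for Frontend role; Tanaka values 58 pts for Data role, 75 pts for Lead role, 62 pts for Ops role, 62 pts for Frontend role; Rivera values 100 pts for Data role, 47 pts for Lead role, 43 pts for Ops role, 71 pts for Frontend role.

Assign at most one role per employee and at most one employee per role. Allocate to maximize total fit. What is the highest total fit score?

Maximum total: 314 pts

Optimal: Bakr→Ops role (86 pts), Quispe→Frontend role (53 pts), Tanaka→Lead role (75 pts), Rivera→Data role (100 pts) — total 86+53+75+100 = 314 pts.
Row-greedy (each employee in turn takes its best remaining role) gives 307 pts, worse by 7.
Next-best assignment: Bakr→Lead role, Quispe→Ops role, Tanaka→Frontend role, Rivera→Data role = 309 pts.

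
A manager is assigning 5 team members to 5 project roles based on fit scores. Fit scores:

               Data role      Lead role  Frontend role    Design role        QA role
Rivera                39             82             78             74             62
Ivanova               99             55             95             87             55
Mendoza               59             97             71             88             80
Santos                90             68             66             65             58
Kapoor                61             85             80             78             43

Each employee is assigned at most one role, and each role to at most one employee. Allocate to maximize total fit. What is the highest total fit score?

Treat this as an assignment problem: match each employee to one role.
Optimal: Rivera→Lead role (82 pts), Ivanova→Frontend role (95 pts), Mendoza→QA role (80 pts), Santos→Data role (90 pts), Kapoor→Design role (78 pts) — total 82+95+80+90+78 = 425 pts.
Max-entry greedy (repeatedly take the single best remaining cell) gives 408 pts, worse by 17.
Next-best assignment: Rivera→Design role, Ivanova→Frontend role, Mendoza→QA role, Santos→Data role, Kapoor→Lead role = 424 pts.

Max total: 425 pts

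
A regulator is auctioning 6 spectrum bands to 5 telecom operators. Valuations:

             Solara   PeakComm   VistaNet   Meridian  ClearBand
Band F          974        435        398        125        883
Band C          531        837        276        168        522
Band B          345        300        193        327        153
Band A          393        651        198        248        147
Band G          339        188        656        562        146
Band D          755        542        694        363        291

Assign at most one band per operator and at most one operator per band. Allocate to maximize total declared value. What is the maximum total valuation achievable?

Max total: $3458M

Optimal: Solara→Band D ($755M), PeakComm→Band C ($837M), VistaNet→Band G ($656M), Meridian→Band B ($327M), ClearBand→Band F ($883M) — total 755+837+656+327+883 = $3458M.
Next-best assignment: Solara→Band F, PeakComm→Band A, VistaNet→Band D, Meridian→Band G, ClearBand→Band C = $3403M.
No other one-to-one assignment exceeds $3458M.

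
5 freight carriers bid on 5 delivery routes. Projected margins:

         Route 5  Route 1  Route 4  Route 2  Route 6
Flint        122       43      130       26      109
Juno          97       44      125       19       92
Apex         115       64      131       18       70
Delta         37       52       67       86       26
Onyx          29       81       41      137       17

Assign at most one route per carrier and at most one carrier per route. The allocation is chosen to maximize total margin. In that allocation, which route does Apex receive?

Optimal: Flint→Route 6 ($109k), Juno→Route 4 ($125k), Apex→Route 5 ($115k), Delta→Route 1 ($52k), Onyx→Route 2 ($137k) — total 109+125+115+52+137 = $538k.
Next-best assignment: Flint→Route 5, Juno→Route 6, Apex→Route 4, Delta→Route 1, Onyx→Route 2 = $534k.
Checked against all permutations: $538k is optimal.
Apex's own top route is Route 4 ($131k), but forcing Apex→Route 4 and reassigning the rest optimally gives only $534k — worse by 4.

Apex receives Route 5.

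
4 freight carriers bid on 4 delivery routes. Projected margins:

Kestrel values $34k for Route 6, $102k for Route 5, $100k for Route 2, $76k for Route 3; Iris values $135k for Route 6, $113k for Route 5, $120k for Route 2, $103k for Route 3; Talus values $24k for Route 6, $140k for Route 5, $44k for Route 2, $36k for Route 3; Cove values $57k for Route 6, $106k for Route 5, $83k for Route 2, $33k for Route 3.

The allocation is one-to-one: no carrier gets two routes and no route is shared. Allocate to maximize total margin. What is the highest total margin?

Maximum total: $434k

Optimal: Kestrel→Route 3 ($76k), Iris→Route 6 ($135k), Talus→Route 5 ($140k), Cove→Route 2 ($83k) — total 76+135+140+83 = $434k.
Column-greedy (each route in turn goes to its best remaining carrier) gives $408k, worse by 26.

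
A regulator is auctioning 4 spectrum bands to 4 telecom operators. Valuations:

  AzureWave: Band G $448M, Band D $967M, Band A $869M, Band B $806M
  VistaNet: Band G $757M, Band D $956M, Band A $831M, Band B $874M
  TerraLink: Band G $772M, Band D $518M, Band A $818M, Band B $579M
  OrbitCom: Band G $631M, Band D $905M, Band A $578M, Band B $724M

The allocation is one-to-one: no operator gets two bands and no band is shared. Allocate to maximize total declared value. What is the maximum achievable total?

Optimal: AzureWave→Band A ($869M), VistaNet→Band B ($874M), TerraLink→Band G ($772M), OrbitCom→Band D ($905M) — total 869+874+772+905 = $3420M.
Column-greedy (each band in turn goes to its best remaining operator) gives $3294M, worse by 126.
Next-best assignment: AzureWave→Band A, VistaNet→Band D, TerraLink→Band G, OrbitCom→Band B = $3321M.

Maximum total: $3420M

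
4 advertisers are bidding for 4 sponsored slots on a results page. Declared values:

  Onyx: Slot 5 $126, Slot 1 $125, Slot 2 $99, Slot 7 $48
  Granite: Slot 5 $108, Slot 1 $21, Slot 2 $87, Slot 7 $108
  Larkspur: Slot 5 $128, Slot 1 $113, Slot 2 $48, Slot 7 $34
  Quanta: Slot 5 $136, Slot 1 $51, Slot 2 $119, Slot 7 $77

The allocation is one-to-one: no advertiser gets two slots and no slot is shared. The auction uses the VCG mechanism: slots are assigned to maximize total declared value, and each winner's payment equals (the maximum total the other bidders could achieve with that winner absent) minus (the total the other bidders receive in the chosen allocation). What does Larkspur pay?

Larkspur pays $17.

Efficient allocation: Onyx→Slot 1 ($125), Granite→Slot 7 ($108), Larkspur→Slot 5 ($128), Quanta→Slot 2 ($119); total welfare W = $480.
Larkspur receives Slot 5 at value $128, so the others get W − 128 = $352.
Without Larkspur: best allocation of the remaining 3 bidders over all 4 slots is Onyx→Slot 1 ($125), Granite→Slot 7 ($108), Quanta→Slot 5 ($136), total $369.
VCG payment = (others' best without Larkspur) − (others' welfare with Larkspur) = 369 − 352 = $17.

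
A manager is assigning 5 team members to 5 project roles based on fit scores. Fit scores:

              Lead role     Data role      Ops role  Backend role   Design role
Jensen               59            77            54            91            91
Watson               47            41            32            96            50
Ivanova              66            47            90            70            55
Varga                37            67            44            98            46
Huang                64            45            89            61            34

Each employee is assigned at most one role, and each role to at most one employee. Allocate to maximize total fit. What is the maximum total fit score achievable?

Max total: 409 pts

Optimal: Jensen→Design role (91 pts), Watson→Backend role (96 pts), Ivanova→Lead role (66 pts), Varga→Data role (67 pts), Huang→Ops role (89 pts) — total 91+96+66+67+89 = 409 pts.
Max-entry greedy (repeatedly take the single best remaining cell) gives 384 pts, worse by 25.
Next-best assignment: Jensen→Design role, Watson→Backend role, Ivanova→Ops role, Varga→Data role, Huang→Lead role = 408 pts.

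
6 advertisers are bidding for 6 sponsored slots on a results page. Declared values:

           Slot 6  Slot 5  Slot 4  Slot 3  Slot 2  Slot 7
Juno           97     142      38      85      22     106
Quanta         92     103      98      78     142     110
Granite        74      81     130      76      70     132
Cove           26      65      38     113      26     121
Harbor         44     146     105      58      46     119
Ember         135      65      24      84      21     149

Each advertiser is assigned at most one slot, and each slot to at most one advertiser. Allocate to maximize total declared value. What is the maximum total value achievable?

Maximum total: $781

This is the linear assignment problem.
Optimal: Juno→Slot 5 ($142), Quanta→Slot 2 ($142), Granite→Slot 4 ($130), Cove→Slot 3 ($113), Harbor→Slot 7 ($119), Ember→Slot 6 ($135) — total 142+142+130+113+119+135 = $781.
Column-greedy (each slot in turn goes to its best remaining advertiser) gives $772, worse by 9.
Swapping Harbor↔Juno (Harbor→Slot 5 $146, Juno→Slot 7 $106) loses 9.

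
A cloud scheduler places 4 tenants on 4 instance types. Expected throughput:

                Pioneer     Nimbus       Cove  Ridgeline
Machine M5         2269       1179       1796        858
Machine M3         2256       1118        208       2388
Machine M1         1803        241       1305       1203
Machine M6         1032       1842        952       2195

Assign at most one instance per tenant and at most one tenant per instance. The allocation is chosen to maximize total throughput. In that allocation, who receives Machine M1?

Pioneer receives Machine M1.

Optimal: Pioneer→Machine M1 (1803 ops/s), Nimbus→Machine M6 (1842 ops/s), Cove→Machine M5 (1796 ops/s), Ridgeline→Machine M3 (2388 ops/s) — total 1803+1842+1796+2388 = 7829 ops/s.
Max-entry greedy (repeatedly take the single best remaining cell) gives 7804 ops/s, worse by 25.
Every other assignment is strictly worse.
Pioneer's own top instance is Machine M5 (2269 ops/s), but forcing Pioneer→Machine M5 and reassigning the rest optimally gives only 7804 ops/s — worse by 25.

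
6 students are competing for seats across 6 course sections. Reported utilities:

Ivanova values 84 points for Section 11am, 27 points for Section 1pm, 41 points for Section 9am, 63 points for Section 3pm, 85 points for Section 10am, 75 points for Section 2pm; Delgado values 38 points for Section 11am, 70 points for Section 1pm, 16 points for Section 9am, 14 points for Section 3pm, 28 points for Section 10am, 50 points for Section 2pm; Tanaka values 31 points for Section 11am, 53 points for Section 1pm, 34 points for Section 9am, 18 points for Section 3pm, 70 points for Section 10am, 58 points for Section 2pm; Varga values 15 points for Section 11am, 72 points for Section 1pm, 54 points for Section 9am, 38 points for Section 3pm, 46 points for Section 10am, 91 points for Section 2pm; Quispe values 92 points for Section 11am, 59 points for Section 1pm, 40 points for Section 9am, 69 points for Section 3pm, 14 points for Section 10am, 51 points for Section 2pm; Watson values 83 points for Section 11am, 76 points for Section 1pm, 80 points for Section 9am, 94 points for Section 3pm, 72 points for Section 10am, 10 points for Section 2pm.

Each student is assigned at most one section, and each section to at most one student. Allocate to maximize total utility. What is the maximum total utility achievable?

Optimal: Ivanova→Section 3pm (63 points), Delgado→Section 1pm (70 points), Tanaka→Section 10am (70 points), Varga→Section 2pm (91 points), Quispe→Section 11am (92 points), Watson→Section 9am (80 points) — total 63+70+70+91+92+80 = 466 points.
Column-greedy (each section in turn goes to its best remaining student) gives 405 points, worse by 61.
Swapping Tanaka↔Ivanova (Tanaka→Section 3pm 18 points, Ivanova→Section 10am 85 points) loses 30.
Checked against all permutations: 466 points is optimal.

Maximum total: 466 points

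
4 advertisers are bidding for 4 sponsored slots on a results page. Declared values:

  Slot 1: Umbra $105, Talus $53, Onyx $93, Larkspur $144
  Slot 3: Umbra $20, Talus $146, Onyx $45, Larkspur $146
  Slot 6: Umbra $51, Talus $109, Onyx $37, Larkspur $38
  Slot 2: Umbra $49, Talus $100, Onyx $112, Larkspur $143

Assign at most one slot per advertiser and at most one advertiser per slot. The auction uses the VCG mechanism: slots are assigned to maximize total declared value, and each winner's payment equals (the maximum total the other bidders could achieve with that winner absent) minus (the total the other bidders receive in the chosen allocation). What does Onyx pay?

Efficient allocation: Umbra→Slot 1 ($105), Talus→Slot 6 ($109), Onyx→Slot 2 ($112), Larkspur→Slot 3 ($146); total welfare W = $472.
Onyx receives Slot 2 at value $112, so the others get W − 112 = $360.
Without Onyx: best allocation of the remaining 3 bidders over all 4 slots is Umbra→Slot 1 ($105), Talus→Slot 3 ($146), Larkspur→Slot 2 ($143), total $394.
VCG payment = (others' best without Onyx) − (others' welfare with Onyx) = 394 − 360 = $34.

Onyx pays $34.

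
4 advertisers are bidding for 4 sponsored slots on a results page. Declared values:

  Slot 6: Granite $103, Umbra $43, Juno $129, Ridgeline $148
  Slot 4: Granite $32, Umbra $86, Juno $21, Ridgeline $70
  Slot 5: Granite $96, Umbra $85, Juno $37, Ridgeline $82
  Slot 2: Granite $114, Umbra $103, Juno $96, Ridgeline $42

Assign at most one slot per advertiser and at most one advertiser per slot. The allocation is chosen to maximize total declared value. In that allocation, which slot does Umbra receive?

Optimal: Granite→Slot 5 ($96), Umbra→Slot 4 ($86), Juno→Slot 2 ($96), Ridgeline→Slot 6 ($148) — total 96+86+96+148 = $426.
Max-entry greedy (repeatedly take the single best remaining cell) gives $385, worse by 41.
Checked against all permutations: $426 is optimal.
Umbra's own top slot is Slot 2 ($103), but forcing Umbra→Slot 2 and reassigning the rest optimally gives only $398 — worse by 28.

Umbra receives Slot 4.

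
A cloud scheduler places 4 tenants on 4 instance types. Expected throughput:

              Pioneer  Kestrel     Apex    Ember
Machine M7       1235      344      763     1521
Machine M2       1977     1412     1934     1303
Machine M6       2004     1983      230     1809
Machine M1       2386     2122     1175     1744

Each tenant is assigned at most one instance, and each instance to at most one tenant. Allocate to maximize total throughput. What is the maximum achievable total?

This is a one-to-one assignment (maximum-weight bipartite matching).
Optimal: Pioneer→Machine M1 (2386 ops/s), Kestrel→Machine M6 (1983 ops/s), Apex→Machine M2 (1934 ops/s), Ember→Machine M7 (1521 ops/s) — total 2386+1983+1934+1521 = 7824 ops/s.
Column-greedy (each instance in turn goes to its best remaining tenant) gives 6656 ops/s, worse by 1168.

Maximum total: 7824 ops/s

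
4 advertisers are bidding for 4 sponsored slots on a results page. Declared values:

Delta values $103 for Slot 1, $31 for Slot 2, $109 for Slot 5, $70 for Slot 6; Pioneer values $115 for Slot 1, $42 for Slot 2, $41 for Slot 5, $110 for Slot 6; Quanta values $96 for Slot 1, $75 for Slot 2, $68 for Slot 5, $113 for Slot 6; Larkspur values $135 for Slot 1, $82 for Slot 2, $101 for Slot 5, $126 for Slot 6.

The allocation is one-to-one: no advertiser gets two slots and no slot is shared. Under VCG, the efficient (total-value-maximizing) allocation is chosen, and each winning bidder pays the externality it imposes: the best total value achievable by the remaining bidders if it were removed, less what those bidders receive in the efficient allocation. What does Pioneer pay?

Efficient allocation: Delta→Slot 5 ($109), Pioneer→Slot 6 ($110), Quanta→Slot 2 ($75), Larkspur→Slot 1 ($135); total welfare W = $429.
Pioneer receives Slot 6 at value $110, so the others get W − 110 = $319.
Without Pioneer: best allocation of the remaining 3 bidders over all 4 slots is Delta→Slot 5 ($109), Quanta→Slot 6 ($113), Larkspur→Slot 1 ($135), total $357.
VCG payment = (others' best without Pioneer) − (others' welfare with Pioneer) = 357 − 319 = $38.

Pioneer pays $38.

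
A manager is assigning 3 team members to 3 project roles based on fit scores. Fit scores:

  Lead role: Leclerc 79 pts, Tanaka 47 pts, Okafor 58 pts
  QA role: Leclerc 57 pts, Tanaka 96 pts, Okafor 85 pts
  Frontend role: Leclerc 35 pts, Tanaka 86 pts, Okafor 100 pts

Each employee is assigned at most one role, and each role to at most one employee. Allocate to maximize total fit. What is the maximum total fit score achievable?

Max total: 275 pts

Optimal: Leclerc→Lead role (79 pts), Tanaka→QA role (96 pts), Okafor→Frontend role (100 pts) — total 79+96+100 = 275 pts.
Next-best assignment: Leclerc→Lead role, Tanaka→Frontend role, Okafor→QA role = 250 pts.
Swapping Leclerc↔Tanaka (Leclerc→QA role 57 pts, Tanaka→Lead role 47 pts) loses 71.
Every other assignment is strictly worse.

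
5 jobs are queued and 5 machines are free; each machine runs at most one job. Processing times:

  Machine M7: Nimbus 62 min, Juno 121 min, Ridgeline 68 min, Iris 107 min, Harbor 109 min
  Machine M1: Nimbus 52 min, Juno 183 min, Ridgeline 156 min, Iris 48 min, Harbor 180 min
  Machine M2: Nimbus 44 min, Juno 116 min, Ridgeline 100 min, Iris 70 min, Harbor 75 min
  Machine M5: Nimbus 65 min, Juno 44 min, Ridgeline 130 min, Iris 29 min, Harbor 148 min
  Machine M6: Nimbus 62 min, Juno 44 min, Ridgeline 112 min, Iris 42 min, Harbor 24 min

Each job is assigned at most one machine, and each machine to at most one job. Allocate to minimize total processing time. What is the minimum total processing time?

Optimal: Nimbus→Machine M2 (44 min), Juno→Machine M5 (44 min), Ridgeline→Machine M7 (68 min), Iris→Machine M1 (48 min), Harbor→Machine M6 (24 min) — total 44+44+68+48+24 = 228 min.
Column-greedy (each machine in turn goes to its cheapest remaining job) gives 341 min, worse by 113.
Next-best assignment: Nimbus→Machine M1, Juno→Machine M5, Ridgeline→Machine M7, Iris→Machine M2, Harbor→Machine M6 = 258 min.
No other one-to-one assignment undercuts 228 min.

Min total: 228 min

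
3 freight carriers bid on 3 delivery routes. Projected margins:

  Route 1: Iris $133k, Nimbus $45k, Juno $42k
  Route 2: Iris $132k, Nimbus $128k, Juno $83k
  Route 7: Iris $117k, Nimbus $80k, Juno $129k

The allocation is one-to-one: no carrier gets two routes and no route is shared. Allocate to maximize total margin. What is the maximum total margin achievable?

Maximum total: $390k

Optimal: Iris→Route 1 ($133k), Nimbus→Route 2 ($128k), Juno→Route 7 ($129k) — total 133+128+129 = $390k.
Next-best assignment: Iris→Route 2, Nimbus→Route 1, Juno→Route 7 = $306k.
Swapping Juno↔Iris (Juno→Route 1 $42k, Iris→Route 7 $117k) loses 103.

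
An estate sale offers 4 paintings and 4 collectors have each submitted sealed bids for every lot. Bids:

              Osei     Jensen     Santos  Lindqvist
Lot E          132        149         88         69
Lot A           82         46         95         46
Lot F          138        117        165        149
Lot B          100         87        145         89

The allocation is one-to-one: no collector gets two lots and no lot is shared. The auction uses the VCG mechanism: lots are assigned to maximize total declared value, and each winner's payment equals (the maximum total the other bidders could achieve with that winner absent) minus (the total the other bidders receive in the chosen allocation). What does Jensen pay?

Efficient allocation: Osei→Lot A ($82), Jensen→Lot E ($149), Santos→Lot B ($145), Lindqvist→Lot F ($149); total welfare W = $525.
Jensen receives Lot E at value $149, so the others get W − 149 = $376.
Without Jensen: best allocation of the remaining 3 bidders over all 4 lots is Osei→Lot E ($132), Santos→Lot B ($145), Lindqvist→Lot F ($149), total $426.
VCG payment = (others' best without Jensen) − (others' welfare with Jensen) = 426 − 376 = $50.

Jensen pays $50.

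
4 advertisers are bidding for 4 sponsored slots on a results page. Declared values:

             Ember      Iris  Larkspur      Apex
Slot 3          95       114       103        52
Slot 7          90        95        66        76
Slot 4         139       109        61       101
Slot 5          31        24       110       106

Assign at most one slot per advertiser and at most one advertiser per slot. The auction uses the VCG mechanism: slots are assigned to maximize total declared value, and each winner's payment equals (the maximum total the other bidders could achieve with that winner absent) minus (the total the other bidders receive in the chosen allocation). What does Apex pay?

Efficient allocation: Ember→Slot 4 ($139), Iris→Slot 7 ($95), Larkspur→Slot 3 ($103), Apex→Slot 5 ($106); total welfare W = $443.
Apex receives Slot 5 at value $106, so the others get W − 106 = $337.
Without Apex: best allocation of the remaining 3 bidders over all 4 slots is Ember→Slot 4 ($139), Iris→Slot 3 ($114), Larkspur→Slot 5 ($110), total $363.
VCG payment = (others' best without Apex) − (others' welfare with Apex) = 363 − 337 = $26.

Apex pays $26.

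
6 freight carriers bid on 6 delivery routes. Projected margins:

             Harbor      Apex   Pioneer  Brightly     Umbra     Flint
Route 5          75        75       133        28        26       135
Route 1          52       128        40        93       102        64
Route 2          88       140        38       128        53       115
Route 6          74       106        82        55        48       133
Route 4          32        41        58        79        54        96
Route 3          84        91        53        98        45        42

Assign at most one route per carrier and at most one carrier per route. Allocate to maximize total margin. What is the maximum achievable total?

Optimal: Harbor→Route 3 ($84k), Apex→Route 2 ($140k), Pioneer→Route 5 ($133k), Brightly→Route 4 ($79k), Umbra→Route 1 ($102k), Flint→Route 6 ($133k) — total 84+140+133+79+102+133 = $671k.
No other one-to-one assignment exceeds $671k.

Max total: $671k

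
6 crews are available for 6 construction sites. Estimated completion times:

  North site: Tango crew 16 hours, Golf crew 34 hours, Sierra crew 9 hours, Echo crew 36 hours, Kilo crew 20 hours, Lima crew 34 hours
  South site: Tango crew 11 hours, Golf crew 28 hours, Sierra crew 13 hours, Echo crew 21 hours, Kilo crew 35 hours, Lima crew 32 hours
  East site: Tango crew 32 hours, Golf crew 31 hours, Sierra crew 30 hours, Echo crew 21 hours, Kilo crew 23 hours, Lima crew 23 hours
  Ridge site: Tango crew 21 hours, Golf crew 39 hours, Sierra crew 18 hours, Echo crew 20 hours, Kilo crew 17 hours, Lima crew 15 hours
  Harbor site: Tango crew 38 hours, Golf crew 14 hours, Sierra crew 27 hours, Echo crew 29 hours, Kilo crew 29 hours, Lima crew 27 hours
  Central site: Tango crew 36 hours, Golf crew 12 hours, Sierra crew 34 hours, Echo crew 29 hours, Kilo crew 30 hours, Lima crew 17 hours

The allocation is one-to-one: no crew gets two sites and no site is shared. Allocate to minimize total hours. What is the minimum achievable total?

Min total: 89 hours

Optimal: Tango crew→South site (11 hours), Golf crew→Harbor site (14 hours), Sierra crew→North site (9 hours), Echo crew→East site (21 hours), Kilo crew→Ridge site (17 hours), Lima crew→Central site (17 hours) — total 11+14+9+21+17+17 = 89 hours.
Column-greedy (each site in turn goes to its cheapest remaining crew) gives 100 hours, worse by 11.
Next-best assignment: Tango crew→South site, Golf crew→Harbor site, Sierra crew→North site, Echo crew→Ridge site, Kilo crew→East site, Lima crew→Central site = 94 hours.
Every other assignment is strictly worse.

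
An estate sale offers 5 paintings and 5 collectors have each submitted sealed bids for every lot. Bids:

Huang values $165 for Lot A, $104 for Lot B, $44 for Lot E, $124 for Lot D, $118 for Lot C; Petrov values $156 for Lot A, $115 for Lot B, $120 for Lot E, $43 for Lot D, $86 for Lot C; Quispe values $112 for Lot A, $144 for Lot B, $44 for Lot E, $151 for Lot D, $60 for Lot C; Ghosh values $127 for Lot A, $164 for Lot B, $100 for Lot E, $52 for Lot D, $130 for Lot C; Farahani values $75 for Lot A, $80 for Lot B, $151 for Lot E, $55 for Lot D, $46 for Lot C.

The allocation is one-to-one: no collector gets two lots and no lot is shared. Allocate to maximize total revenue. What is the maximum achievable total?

Max total: $740

This is a one-to-one assignment (maximum-weight bipartite matching).
Optimal: Huang→Lot C ($118), Petrov→Lot A ($156), Quispe→Lot D ($151), Ghosh→Lot B ($164), Farahani→Lot E ($151) — total 118+156+151+164+151 = $740.
Row-greedy (each collector in turn takes its best remaining lot) gives $646, worse by 94.
Next-best assignment: Huang→Lot A, Petrov→Lot C, Quispe→Lot D, Ghosh→Lot B, Farahani→Lot E = $717.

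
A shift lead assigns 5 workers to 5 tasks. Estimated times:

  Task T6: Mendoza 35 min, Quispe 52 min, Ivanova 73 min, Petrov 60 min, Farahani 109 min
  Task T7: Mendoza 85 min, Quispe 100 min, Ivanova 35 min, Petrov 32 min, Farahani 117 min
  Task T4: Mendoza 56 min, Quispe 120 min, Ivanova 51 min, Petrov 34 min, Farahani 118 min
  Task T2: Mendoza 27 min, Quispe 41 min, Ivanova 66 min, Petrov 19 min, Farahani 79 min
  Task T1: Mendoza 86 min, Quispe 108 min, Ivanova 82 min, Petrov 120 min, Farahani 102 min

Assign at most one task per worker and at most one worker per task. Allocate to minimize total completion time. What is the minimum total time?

Minimum total: 247 min

Optimal: Mendoza→Task T6 (35 min), Quispe→Task T2 (41 min), Ivanova→Task T7 (35 min), Petrov→Task T4 (34 min), Farahani→Task T1 (102 min) — total 35+41+35+34+102 = 247 min.
Min-entry greedy (repeatedly take the single cheapest remaining cell) gives 311 min, worse by 64.
Every other assignment is strictly worse.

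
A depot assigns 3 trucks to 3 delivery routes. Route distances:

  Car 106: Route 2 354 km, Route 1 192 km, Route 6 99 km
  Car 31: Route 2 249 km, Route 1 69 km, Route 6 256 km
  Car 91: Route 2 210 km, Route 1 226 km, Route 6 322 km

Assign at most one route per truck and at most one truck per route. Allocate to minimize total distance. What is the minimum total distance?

Minimum total: 378 km

This is the linear assignment problem.
Optimal: Car 106→Route 6 (99 km), Car 31→Route 1 (69 km), Car 91→Route 2 (210 km) — total 99+69+210 = 378 km.
Next-best assignment: Car 106→Route 6, Car 31→Route 2, Car 91→Route 1 = 574 km.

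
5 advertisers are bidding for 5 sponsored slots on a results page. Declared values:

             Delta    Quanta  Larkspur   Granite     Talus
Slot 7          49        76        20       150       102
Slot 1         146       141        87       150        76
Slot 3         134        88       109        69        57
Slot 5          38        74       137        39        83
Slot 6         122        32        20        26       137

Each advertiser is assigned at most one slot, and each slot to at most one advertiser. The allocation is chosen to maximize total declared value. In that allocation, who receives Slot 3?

Optimal: Delta→Slot 3 ($134), Quanta→Slot 1 ($141), Larkspur→Slot 5 ($137), Granite→Slot 7 ($150), Talus→Slot 6 ($137) — total 134+141+137+150+137 = $699.
Row-greedy (each advertiser in turn takes its best remaining slot) gives $658, worse by 41.
Swapping Quanta↔Larkspur (Quanta→Slot 5 $74, Larkspur→Slot 1 $87) loses 117.
Checked against all permutations: $699 is optimal.
Delta's own top slot is Slot 1 ($146), but forcing Delta→Slot 1 and reassigning the rest optimally gives only $658 — worse by 41.

Delta receives Slot 3.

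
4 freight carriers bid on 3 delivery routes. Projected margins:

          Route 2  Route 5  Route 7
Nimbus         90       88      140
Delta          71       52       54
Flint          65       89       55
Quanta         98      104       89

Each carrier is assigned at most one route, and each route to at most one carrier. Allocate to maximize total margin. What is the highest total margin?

Optimal: Quanta→Route 2 ($98k), Flint→Route 5 ($89k), Nimbus→Route 7 ($140k) — total 98+89+140 = $327k.
Row-greedy (each carrier in turn takes its best remaining route) gives $300k, worse by 27.
Swapping Nimbus↔Quanta (Nimbus→Route 2 $90k, Quanta→Route 7 $89k) loses 59.

Maximum total: $327k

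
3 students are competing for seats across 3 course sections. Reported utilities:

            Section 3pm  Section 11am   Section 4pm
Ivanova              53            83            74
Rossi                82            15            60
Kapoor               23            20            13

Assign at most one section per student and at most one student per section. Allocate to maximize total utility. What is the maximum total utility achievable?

Optimal: Ivanova→Section 11am (83 points), Rossi→Section 3pm (82 points), Kapoor→Section 4pm (13 points) — total 83+82+13 = 178 points.
Swapping Ivanova↔Kapoor (Ivanova→Section 4pm 74 points, Kapoor→Section 11am 20 points) loses 2.
Every other assignment is strictly worse.

Max total: 178 points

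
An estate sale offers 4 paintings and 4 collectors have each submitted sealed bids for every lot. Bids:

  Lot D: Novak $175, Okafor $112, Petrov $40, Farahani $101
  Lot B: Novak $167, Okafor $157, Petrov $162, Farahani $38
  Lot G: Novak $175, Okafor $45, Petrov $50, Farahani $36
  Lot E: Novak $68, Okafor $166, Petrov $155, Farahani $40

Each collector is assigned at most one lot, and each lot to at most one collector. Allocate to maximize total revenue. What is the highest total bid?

Optimal: Novak→Lot G ($175), Okafor→Lot E ($166), Petrov→Lot B ($162), Farahani→Lot D ($101) — total 175+166+162+101 = $604.
Column-greedy (each lot in turn goes to its best remaining collector) gives $422, worse by 182.

Maximum total: $604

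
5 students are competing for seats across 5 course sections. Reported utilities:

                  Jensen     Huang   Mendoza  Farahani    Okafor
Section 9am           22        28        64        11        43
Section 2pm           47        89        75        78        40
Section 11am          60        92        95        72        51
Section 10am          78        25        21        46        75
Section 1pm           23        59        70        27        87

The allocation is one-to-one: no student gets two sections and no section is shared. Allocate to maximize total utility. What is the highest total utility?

Optimal: Jensen→Section 10am (78 points), Huang→Section 11am (92 points), Mendoza→Section 9am (64 points), Farahani→Section 2pm (78 points), Okafor→Section 1pm (87 points) — total 78+92+64+78+87 = 399 points.
Column-greedy (each section in turn goes to its best remaining student) gives 390 points, worse by 9.
Next-best assignment: Jensen→Section 10am, Huang→Section 2pm, Mendoza→Section 9am, Farahani→Section 11am, Okafor→Section 1pm = 390 points.
Swapping Huang↔Okafor (Huang→Section 1pm 59 points, Okafor→Section 11am 51 points) loses 69.

Maximum total: 399 points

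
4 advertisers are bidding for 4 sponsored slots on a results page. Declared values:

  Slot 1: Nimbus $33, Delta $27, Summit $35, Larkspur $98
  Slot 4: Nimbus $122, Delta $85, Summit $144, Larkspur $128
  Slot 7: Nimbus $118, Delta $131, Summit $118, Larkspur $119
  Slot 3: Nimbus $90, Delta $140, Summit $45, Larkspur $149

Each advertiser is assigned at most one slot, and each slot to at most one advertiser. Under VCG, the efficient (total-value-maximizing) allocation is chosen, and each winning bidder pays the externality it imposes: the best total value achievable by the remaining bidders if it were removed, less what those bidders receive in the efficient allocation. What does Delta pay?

Efficient allocation: Nimbus→Slot 7 ($118), Delta→Slot 3 ($140), Summit→Slot 4 ($144), Larkspur→Slot 1 ($98); total welfare W = $500.
Delta receives Slot 3 at value $140, so the others get W − 140 = $360.
Without Delta: best allocation of the remaining 3 bidders over all 4 slots is Nimbus→Slot 7 ($118), Summit→Slot 4 ($144), Larkspur→Slot 3 ($149), total $411.
VCG payment = (others' best without Delta) − (others' welfare with Delta) = 411 − 360 = $51.

Delta pays $51.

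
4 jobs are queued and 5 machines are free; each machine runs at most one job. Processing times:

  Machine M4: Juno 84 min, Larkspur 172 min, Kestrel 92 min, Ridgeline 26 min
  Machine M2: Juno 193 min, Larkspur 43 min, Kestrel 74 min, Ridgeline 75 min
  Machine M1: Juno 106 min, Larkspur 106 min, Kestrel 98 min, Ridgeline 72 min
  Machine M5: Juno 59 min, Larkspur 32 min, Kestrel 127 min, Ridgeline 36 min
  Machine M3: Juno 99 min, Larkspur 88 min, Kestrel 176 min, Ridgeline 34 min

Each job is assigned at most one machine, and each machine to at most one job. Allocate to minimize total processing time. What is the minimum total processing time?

Min total: 224 min

Optimal: Juno→Machine M4 (84 min), Larkspur→Machine M5 (32 min), Kestrel→Machine M2 (74 min), Ridgeline→Machine M3 (34 min) — total 84+32+74+34 = 224 min.
Min-entry greedy (repeatedly take the single cheapest remaining cell) gives 231 min, worse by 7.
Next-best assignment: Juno→Machine M5, Larkspur→Machine M2, Kestrel→Machine M1, Ridgeline→Machine M4 = 226 min.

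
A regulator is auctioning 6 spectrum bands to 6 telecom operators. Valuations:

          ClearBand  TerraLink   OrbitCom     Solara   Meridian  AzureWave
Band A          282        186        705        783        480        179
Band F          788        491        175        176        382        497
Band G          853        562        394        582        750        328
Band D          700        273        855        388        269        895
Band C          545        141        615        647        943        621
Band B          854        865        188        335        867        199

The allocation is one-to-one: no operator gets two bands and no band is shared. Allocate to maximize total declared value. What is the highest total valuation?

Max total: $4796M

This is the linear assignment problem.
Optimal: ClearBand→Band G ($853M), TerraLink→Band B ($865M), OrbitCom→Band D ($855M), Solara→Band A ($783M), Meridian→Band C ($943M), AzureWave→Band F ($497M) — total 853+865+855+783+943+497 = $4796M.
Column-greedy (each band in turn goes to its best remaining operator) gives $4696M, worse by 100.
No other one-to-one assignment exceeds $4796M.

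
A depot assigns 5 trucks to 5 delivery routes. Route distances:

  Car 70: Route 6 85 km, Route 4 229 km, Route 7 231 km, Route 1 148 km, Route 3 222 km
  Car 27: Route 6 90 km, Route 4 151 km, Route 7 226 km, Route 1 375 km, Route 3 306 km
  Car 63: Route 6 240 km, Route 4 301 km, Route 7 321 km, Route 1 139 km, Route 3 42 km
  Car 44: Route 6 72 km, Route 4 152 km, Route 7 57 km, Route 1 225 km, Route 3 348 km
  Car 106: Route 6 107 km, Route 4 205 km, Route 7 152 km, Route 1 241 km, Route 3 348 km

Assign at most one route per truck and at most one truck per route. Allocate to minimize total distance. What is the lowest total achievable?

Optimal: Car 70→Route 1 (148 km), Car 27→Route 4 (151 km), Car 63→Route 3 (42 km), Car 44→Route 7 (57 km), Car 106→Route 6 (107 km) — total 148+151+42+57+107 = 505 km.
Row-greedy (each truck in turn takes its cheapest remaining route) gives 576 km, worse by 71.
Next-best assignment: Car 70→Route 1, Car 27→Route 6, Car 63→Route 3, Car 44→Route 7, Car 106→Route 4 = 542 km.

Minimum total: 505 km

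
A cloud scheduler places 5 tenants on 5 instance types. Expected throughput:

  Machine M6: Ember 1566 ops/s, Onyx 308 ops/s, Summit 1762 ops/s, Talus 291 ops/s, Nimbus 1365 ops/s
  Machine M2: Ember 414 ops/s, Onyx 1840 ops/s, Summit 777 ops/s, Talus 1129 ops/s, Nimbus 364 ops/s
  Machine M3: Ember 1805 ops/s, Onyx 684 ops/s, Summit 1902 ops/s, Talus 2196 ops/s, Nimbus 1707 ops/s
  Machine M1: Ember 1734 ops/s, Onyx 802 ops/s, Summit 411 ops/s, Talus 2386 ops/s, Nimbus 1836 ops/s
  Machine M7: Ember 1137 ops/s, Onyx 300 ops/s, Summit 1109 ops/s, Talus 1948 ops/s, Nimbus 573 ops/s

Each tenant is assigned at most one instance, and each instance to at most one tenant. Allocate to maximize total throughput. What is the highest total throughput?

This is the linear assignment problem.
Optimal: Ember→Machine M3 (1805 ops/s), Onyx→Machine M2 (1840 ops/s), Summit→Machine M6 (1762 ops/s), Talus→Machine M7 (1948 ops/s), Nimbus→Machine M1 (1836 ops/s) — total 1805+1840+1762+1948+1836 = 9191 ops/s.
Max-entry greedy (repeatedly take the single best remaining cell) gives 8267 ops/s, worse by 924.

Max total: 9191 ops/s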